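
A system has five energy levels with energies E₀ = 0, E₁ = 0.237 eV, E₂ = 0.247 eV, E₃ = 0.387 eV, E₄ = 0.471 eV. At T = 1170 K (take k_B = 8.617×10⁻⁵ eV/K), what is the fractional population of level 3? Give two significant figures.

0.018

k_BT = 8.617×10⁻⁵ × 1170 K = 0.1008 eV.
Eᵢ/kT = 0, 2.351, 2.450, 3.839, 4.673.
Z = Σ e^(−Eᵢ/kT) = e^(−0) + e^(−2.351) + e^(−2.450) + e^(−3.839) + e^(−4.673) = 1.000 + 0.09527 + 0.08629 + 0.02152 + 0.009344 = 1.212.
P₃ = e^(−E₃/kT) / Z = 0.02152/1.212 = 0.018.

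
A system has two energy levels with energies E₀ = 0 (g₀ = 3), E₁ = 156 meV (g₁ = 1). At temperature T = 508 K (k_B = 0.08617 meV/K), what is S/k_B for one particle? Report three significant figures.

1.14

k_BT = 0.08617 × 508 K = 43.774 meV.
Eᵢ/kT = 0, 3.5638.
Z = Σ gᵢe^(−Eᵢ/kT) = 3·e^(−0) + 1·e^(−3.5638) = 3.0000 + 0.028331 = 3.0283.
⟨E⟩ = Σ EᵢPᵢ = 1.4594 meV.
S/k_B = ln Z + ⟨E⟩/kT = ln(3.0283) + 1.4594/43.774 = 1.1080 + 0.033339 = 1.14.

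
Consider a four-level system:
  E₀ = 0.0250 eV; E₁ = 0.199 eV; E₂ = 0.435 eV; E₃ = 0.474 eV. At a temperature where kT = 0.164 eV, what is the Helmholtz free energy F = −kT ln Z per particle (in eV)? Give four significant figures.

-0.04072 eV

Eᵢ/kT = 0.152439, 1.21341, 2.65244, 2.89024.
Z = Σ e^(−Eᵢ/kT) = e^(−0.152439) + e^(−1.21341) + e^(−2.65244) + e^(−2.89024) = 0.858611 + 0.297182 + 0.0704790 + 0.0555629 = 1.28183.
F = −kT ln Z = −0.164 × ln(1.28183) = −0.164 × 0.248289 = -0.04072 eV.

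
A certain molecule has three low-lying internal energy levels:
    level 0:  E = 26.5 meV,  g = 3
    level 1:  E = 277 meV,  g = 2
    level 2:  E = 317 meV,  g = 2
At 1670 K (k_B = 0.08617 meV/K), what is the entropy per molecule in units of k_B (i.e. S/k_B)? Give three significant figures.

k_BT = 0.08617 × 1670 K = 143.90 meV.
Eᵢ/kT = 0.18416, 1.9249, 2.2029.
Z = Σ gᵢe^(−Eᵢ/kT) = 3·e^(−0.18416) + 2·e^(−1.9249) + 2·e^(−2.2029) = 2.4954 + 0.29178 + 0.22096 = 3.0081.
⟨E⟩ = Σ EᵢPᵢ = 72.137 meV.
S/k_B = ln Z + ⟨E⟩/kT = ln(3.0081) + 72.137/143.90 = 1.1013 + 0.50130 = 1.60.

1.60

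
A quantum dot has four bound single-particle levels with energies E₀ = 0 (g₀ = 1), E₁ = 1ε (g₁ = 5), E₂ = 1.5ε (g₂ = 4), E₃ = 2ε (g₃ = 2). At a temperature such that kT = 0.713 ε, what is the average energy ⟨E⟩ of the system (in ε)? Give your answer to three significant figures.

0.776 ε

Eᵢ/kT = 0, 1.4025, 2.1038, 2.8050.
Z = Σ gᵢe^(−Eᵢ/kT) = 1·e^(−0) + 5·e^(−1.4025) + 4·e^(−2.1038) + 2·e^(−2.8050) = 1.0000 + 1.2299 + 0.48797 + 0.12101 = 2.8389.
⟨E⟩ = Σ Eᵢ gᵢe^(−Eᵢ/kT) / Z = (0·1.0000 + 1·1.2299 + 1.5·0.48797 + 2·0.12101) / 2.8389 = 0.776 ε.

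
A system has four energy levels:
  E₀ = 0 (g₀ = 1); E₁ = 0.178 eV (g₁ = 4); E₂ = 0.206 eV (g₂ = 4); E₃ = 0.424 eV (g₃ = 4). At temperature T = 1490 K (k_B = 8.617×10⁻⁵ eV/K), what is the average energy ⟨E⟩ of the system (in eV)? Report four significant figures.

0.1376 eV

k_BT = 8.617×10⁻⁵ × 1490 K = 0.128393 eV.
Eᵢ/kT = 0, 1.38637, 1.60445, 3.30236.
Z = Σ gᵢe^(−Eᵢ/kT) = 1·e^(−0) + 4·e^(−1.38637) + 4·e^(−1.60445) + 4·e^(−3.30236) = 1.00000 + 0.999924 + 0.804000 + 0.147185 = 2.95111.
⟨E⟩ = Σ Eᵢ gᵢe^(−Eᵢ/kT) / Z = (0·1.00000 + 0.178·0.999924 + 0.206·0.804000 + 0.424·0.147185) / 2.95111 = 0.1376 eV.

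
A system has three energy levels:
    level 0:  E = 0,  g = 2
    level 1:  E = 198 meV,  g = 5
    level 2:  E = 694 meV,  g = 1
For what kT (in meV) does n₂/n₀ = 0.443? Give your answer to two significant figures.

5700 meV

n₂/n₀ = (g₂/g₀) exp[−(E₂−E₀)/kT] = 0.443.
⇒ (E₂−E₀)/kT = ln((1/2)/0.443) = ln(1.129) = 0.1213.
kT = 694 meV / 0.1213 = 5700 meV.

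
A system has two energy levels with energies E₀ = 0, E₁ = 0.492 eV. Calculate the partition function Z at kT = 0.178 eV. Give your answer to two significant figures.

Eᵢ/kT = 0, 2.764.
Z = Σ e^(−Eᵢ/kT) = e^(−0) + e^(−2.764) = 1.000 + 0.06304 = 1.063.

Z = 1.1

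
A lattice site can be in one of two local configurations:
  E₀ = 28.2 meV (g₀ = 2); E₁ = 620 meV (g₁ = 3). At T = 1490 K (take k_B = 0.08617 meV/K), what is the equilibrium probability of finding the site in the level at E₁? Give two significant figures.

k_BT = 0.08617 × 1490 K = 128.4 meV.
Eᵢ/kT = 0.2196, 4.829.
Z = Σ gᵢe^(−Eᵢ/kT) = 2·e^(−0.2196) + 3·e^(−4.829) = 1.606 + 0.02398 = 1.630.
P₁ = g₁ e^(−E₁/kT) / Z = 0.02398/1.630 = 0.015.

0.015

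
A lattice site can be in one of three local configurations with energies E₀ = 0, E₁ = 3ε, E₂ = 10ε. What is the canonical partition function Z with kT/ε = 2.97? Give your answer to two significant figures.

Z = 1.4

Eᵢ/kT = 0, 1.010, 3.367.
Z = Σ e^(−Eᵢ/kT) = e^(−0) + e^(−1.010) + e^(−3.367) = 1.000 + 0.3642 + 0.03449 = 1.399.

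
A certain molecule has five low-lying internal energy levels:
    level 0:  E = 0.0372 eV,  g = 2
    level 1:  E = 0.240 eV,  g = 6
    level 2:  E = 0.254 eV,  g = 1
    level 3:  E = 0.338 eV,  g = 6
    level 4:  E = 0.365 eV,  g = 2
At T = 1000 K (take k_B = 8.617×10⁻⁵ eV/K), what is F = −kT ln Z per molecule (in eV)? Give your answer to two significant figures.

k_BT = 8.617×10⁻⁵ × 1000 K = 0.08617 eV.
Eᵢ/kT = 0.4317, 2.785, 2.948, 3.922, 4.236.
Z = Σ gᵢe^(−Eᵢ/kT) = 2·e^(−0.4317) + 6·e^(−2.785) + 1·e^(−2.948) + 6·e^(−3.922) + 2·e^(−4.236) = 1.299 + 0.3704 + 0.05244 + 0.1188 + 0.02893 = 1.870.
F = −kT ln Z = −0.08617 × ln(1.870) = −0.08617 × 0.6259 = -0.054 eV.

-0.054 eV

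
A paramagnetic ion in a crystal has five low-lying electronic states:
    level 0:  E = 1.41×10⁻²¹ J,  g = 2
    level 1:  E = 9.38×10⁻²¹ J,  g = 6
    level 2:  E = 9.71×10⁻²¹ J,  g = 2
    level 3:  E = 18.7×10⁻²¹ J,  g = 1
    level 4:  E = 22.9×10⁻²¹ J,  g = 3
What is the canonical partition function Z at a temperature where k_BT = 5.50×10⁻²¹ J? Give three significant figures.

Z = 3.06

Eᵢ/kT = 0.25636, 1.7055, 1.7655, 3.4000, 4.1636.
Z = Σ gᵢe^(−Eᵢ/kT) = 2·e^(−0.25636) + 6·e^(−1.7055) + 2·e^(−1.7655) + 1·e^(−3.4000) + 3·e^(−4.1636) = 1.5477 + 1.0901 + 0.34220 + 0.033373 + 0.046654 = 3.0600.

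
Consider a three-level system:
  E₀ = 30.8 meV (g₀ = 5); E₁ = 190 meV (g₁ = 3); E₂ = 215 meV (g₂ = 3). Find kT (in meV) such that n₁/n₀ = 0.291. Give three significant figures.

n₁/n₀ = (g₁/g₀) exp[−(E₁−E₀)/kT] = 0.291.
⇒ (E₁−E₀)/kT = ln((3/5)/0.291) = ln(2.0619) = 0.72363.
kT = 159.2 meV / 0.72363 = 220 meV.

220 meV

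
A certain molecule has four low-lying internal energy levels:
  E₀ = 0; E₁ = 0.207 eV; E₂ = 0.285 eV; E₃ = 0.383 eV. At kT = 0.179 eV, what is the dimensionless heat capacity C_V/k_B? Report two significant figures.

0.57

Eᵢ/kT = 0, 1.156, 1.592, 2.140.
Z = Σ e^(−Eᵢ/kT) = e^(−0) + e^(−1.156) + e^(−1.592) + e^(−2.140) = 1.000 + 0.3147 + 0.2035 + 0.1177 = 1.636.
⟨E⟩ = 0.1028 eV, ⟨E²⟩ = 0.02890 eV².
C_V/k_B = (⟨E²⟩ − ⟨E⟩²)/(kT)² = (0.02890 − 0.01057)/0.03204 = 0.57.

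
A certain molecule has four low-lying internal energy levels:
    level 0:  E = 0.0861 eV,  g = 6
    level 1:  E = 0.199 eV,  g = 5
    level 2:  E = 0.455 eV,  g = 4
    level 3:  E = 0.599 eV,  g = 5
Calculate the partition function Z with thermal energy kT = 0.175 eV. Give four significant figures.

Z = 5.732

Eᵢ/kT = 0.492000, 1.13714, 2.60000, 3.42286.
Z = Σ gᵢe^(−Eᵢ/kT) = 6·e^(−0.492000) + 5·e^(−1.13714) + 4·e^(−2.60000) + 5·e^(−3.42286) = 3.66841 + 1.60368 + 0.297094 + 0.163095 = 5.73228.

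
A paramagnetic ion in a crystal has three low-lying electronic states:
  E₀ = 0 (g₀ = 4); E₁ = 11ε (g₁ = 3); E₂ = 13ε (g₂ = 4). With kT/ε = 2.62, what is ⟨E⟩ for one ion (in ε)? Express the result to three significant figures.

0.211 ε

Eᵢ/kT = 0, 4.1985, 4.9618.
Z = Σ gᵢe^(−Eᵢ/kT) = 4·e^(−0) + 3·e^(−4.1985) + 4·e^(−4.9618) = 4.0000 + 0.045054 + 0.028001 = 4.0731.
⟨E⟩ = Σ Eᵢ gᵢe^(−Eᵢ/kT) / Z = (0·4.0000 + 11·0.045054 + 13·0.028001) / 4.0731 = 0.211 ε.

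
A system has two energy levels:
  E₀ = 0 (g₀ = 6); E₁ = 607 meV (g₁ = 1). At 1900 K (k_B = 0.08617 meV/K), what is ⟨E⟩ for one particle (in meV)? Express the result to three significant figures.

2.47 meV

k_BT = 0.08617 × 1900 K = 163.72 meV.
Eᵢ/kT = 0, 3.7075.
Z = Σ gᵢe^(−Eᵢ/kT) = 6·e^(−0) + 1·e^(−3.7075) = 6.0000 + 0.024539 = 6.0245.
⟨E⟩ = Σ Eᵢ gᵢe^(−Eᵢ/kT) / Z = (0·6.0000 + 607·0.024539) / 6.0245 = 2.47 meV.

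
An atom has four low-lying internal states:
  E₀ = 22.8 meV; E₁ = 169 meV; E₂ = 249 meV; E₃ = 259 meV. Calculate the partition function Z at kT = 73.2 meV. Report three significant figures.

Z = 0.894

Eᵢ/kT = 0.31148, 2.3087, 3.4016, 3.5383.
Z = Σ e^(−Eᵢ/kT) = e^(−0.31148) + e^(−2.3087) + e^(−3.4016) + e^(−3.5383) = 0.73236 + 0.099390 + 0.033320 + 0.029063 = 0.89413.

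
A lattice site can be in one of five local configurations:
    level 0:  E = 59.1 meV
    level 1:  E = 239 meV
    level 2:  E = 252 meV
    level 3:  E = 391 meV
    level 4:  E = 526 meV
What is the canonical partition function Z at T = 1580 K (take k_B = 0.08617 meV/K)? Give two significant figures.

k_BT = 0.08617 × 1580 K = 136.1 meV.
Eᵢ/kT = 0.4342, 1.756, 1.852, 2.873, 3.865.
Z = Σ e^(−Eᵢ/kT) = e^(−0.4342) + e^(−1.756) + e^(−1.852) + e^(−2.873) + e^(−3.865) = 0.6478 + 0.1727 + 0.1569 + 0.05653 + 0.02096 = 1.055.

Z = 1.1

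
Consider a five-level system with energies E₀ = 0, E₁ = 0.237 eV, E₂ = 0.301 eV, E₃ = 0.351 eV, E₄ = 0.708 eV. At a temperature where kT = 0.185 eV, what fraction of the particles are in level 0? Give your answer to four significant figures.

Eᵢ/kT = 0, 1.28108, 1.62703, 1.89730, 3.82703.
Z = Σ e^(−Eᵢ/kT) = e^(−0) + e^(−1.28108) + e^(−1.62703) + e^(−1.89730) + e^(−3.82703) = 1.00000 + 0.277737 + 0.196512 + 0.149973 + 0.0217742 = 1.64600.
P₀ = e^(−E₀/kT) / Z = 1.00000/1.64600 = 0.6075.

0.6075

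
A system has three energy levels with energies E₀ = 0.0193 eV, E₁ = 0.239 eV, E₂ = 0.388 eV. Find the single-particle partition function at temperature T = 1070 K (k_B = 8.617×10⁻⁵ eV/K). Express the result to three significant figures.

k_BT = 8.617×10⁻⁵ × 1070 K = 0.092202 eV.
Eᵢ/kT = 0.20932, 2.5921, 4.2082.
Z = Σ e^(−Eᵢ/kT) = e^(−0.20932) + e^(−2.5921) + e^(−4.2082) = 0.81114 + 0.074863 + 0.014873 = 0.90088.

Z = 0.901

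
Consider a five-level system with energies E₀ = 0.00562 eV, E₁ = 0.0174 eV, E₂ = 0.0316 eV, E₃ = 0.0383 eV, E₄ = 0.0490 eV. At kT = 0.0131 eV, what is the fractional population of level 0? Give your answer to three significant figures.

0.601

Eᵢ/kT = 0.42901, 1.3282, 2.4122, 2.9237, 3.7405.
Z = Σ e^(−Eᵢ/kT) = e^(−0.42901) + e^(−1.3282) + e^(−2.4122) + e^(−2.9237) + e^(−3.7405) = 0.65115 + 0.26495 + 0.089618 + 0.053735 + 0.023742 = 1.0832.
P₀ = e^(−E₀/kT) / Z = 0.65115/1.0832 = 0.601.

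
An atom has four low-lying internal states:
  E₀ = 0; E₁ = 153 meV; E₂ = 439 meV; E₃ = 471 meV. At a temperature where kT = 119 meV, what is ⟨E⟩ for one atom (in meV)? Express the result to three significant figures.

47.2 meV

Eᵢ/kT = 0, 1.2857, 3.6891, 3.9580.
Z = Σ e^(−Eᵢ/kT) = e^(−0) + e^(−1.2857) + e^(−3.6891) + e^(−3.9580) = 1.0000 + 0.27646 + 0.024994 + 0.019101 = 1.3206.
⟨E⟩ = Σ Eᵢ e^(−Eᵢ/kT) / Z = (0·1.0000 + 153·0.27646 + 439·0.024994 + 471·0.019101) / 1.3206 = 47.2 meV.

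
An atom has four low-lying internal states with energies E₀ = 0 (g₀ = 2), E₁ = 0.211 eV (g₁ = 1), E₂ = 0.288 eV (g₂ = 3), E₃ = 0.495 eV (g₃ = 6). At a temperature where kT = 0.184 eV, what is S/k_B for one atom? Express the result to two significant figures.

Eᵢ/kT = 0, 1.147, 1.565, 2.690.
Z = Σ gᵢe^(−Eᵢ/kT) = 2·e^(−0) + 1·e^(−1.147) + 3·e^(−1.565) + 6·e^(−2.690) = 2.000 + 0.3176 + 0.6273 + 0.4073 = 3.352.
⟨E⟩ = Σ EᵢPᵢ = 0.1340 eV.
S/k_B = ln Z + ⟨E⟩/kT = ln(3.352) + 0.1340/0.184 = 1.210 + 0.7283 = 1.9.

1.9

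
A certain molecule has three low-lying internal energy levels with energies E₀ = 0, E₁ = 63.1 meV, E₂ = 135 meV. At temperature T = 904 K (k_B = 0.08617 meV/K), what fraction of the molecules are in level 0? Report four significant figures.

k_BT = 0.08617 × 904 K = 77.8977 meV.
Eᵢ/kT = 0, 0.810037, 1.73304.
Z = Σ e^(−Eᵢ/kT) = e^(−0) + e^(−0.810037) + e^(−1.73304) = 1.00000 + 0.444842 + 0.176746 = 1.62159.
P₀ = e^(−E₀/kT) / Z = 1.00000/1.62159 = 0.6167.

0.6167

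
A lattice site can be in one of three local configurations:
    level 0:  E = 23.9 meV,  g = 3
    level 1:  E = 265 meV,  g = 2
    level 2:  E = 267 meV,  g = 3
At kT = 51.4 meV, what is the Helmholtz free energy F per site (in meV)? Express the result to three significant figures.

-33.3 meV

Eᵢ/kT = 0.46498, 5.1556, 5.1946.
Z = Σ gᵢe^(−Eᵢ/kT) = 3·e^(−0.46498) + 2·e^(−5.1556) + 3·e^(−5.1946) = 1.8844 + 0.011534 + 0.016639 = 1.9126.
F = −kT ln Z = −51.4 × ln(1.9126) = −51.4 × 0.64846 = -33.3 meV.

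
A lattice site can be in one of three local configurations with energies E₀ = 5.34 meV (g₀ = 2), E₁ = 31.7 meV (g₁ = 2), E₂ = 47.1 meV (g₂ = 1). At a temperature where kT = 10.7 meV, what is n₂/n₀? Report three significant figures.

0.0101

n₂/n₀ = (g₂/g₀) exp[−(E₂−E₀)/kT] = (1/2) × exp(−(41.76 meV)/(10.7 meV)) = (1/2) × exp(-3.9028) = 0.0101.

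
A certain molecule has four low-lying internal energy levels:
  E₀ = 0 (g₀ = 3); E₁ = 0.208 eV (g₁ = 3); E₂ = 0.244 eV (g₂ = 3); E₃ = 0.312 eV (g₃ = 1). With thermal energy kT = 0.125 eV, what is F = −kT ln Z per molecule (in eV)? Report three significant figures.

-0.176 eV

Eᵢ/kT = 0, 1.6640, 1.9520, 2.4960.
Z = Σ gᵢe^(−Eᵢ/kT) = 3·e^(−0) + 3·e^(−1.6640) + 3·e^(−1.9520) + 1·e^(−2.4960) = 3.0000 + 0.56814 + 0.42597 + 0.082414 = 4.0765.
F = −kT ln Z = −0.125 × ln(4.0765) = −0.125 × 1.4052 = -0.176 eV.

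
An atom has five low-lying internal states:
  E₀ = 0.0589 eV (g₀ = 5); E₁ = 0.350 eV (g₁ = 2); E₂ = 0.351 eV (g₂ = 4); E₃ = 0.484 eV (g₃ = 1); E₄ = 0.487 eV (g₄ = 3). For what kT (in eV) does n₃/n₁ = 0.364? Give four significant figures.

0.4221 eV

n₃/n₁ = (g₃/g₁) exp[−(E₃−E₁)/kT] = 0.364.
⇒ (E₃−E₁)/kT = ln((1/2)/0.364) = ln(1.37363) = 0.317457.
kT = 0.134 eV / 0.317457 = 0.4221 eV.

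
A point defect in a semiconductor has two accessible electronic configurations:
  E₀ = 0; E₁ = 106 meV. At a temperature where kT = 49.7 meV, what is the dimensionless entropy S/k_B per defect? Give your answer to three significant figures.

0.338

Eᵢ/kT = 0, 2.1328.
Z = Σ e^(−Eᵢ/kT) = e^(−0) + e^(−2.1328) = 1.0000 + 0.11851 = 1.1185.
⟨E⟩ = Σ EᵢPᵢ = 11.231 meV.
S/k_B = ln Z + ⟨E⟩/kT = ln(1.1185) + 11.231/49.7 = 0.11199 + 0.22598 = 0.338.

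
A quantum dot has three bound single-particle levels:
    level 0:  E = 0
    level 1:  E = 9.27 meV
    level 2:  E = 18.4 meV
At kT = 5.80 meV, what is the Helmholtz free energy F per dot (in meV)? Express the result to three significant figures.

-1.27 meV

Eᵢ/kT = 0, 1.5983, 3.1724.
Z = Σ e^(−Eᵢ/kT) = e^(−0) + e^(−1.5983) + e^(−3.1724) = 1.0000 + 0.20224 + 0.041903 = 1.2441.
F = −kT ln Z = −5.80 × ln(1.2441) = −5.80 × 0.21841 = -1.27 meV.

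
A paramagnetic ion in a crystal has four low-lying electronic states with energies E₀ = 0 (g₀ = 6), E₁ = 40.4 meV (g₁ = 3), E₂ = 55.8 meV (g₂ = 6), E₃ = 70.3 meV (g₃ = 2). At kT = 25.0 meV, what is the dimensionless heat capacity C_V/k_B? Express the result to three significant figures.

0.638

Eᵢ/kT = 0, 1.6160, 2.2320, 2.8120.
Z = Σ gᵢe^(−Eᵢ/kT) = 6·e^(−0) + 3·e^(−1.6160) + 6·e^(−2.2320) + 2·e^(−2.8120) = 6.0000 + 0.59608 + 0.64388 + 0.12017 = 7.3601.
⟨E⟩ = 9.3012 meV, ⟨E²⟩ = 485.27 meV².
C_V/k_B = (⟨E²⟩ − ⟨E⟩²)/(kT)² = (485.27 − 86.512)/625.00 = 0.638.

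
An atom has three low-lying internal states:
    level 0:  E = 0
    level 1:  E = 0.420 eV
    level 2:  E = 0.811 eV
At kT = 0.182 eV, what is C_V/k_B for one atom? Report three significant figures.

Eᵢ/kT = 0, 2.3077, 4.4560.
Z = Σ e^(−Eᵢ/kT) = e^(−0) + e^(−2.3077) + e^(−4.4560) = 1.0000 + 0.099490 + 0.011609 = 1.1111.
⟨E⟩ = 0.046081 eV, ⟨E²⟩ = 0.022667 eV².
C_V/k_B = (⟨E²⟩ − ⟨E⟩²)/(kT)² = (0.022667 − 0.0021235)/0.033124 = 0.620.

0.620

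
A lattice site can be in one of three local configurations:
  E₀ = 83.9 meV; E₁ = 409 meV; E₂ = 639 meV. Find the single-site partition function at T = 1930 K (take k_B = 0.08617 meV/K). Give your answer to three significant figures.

k_BT = 0.08617 × 1930 K = 166.31 meV.
Eᵢ/kT = 0.50448, 2.4593, 3.8422.
Z = Σ e^(−Eᵢ/kT) = e^(−0.50448) + e^(−2.4593) + e^(−3.8422) = 0.60382 + 0.085495 + 0.021446 = 0.71076.

Z = 0.711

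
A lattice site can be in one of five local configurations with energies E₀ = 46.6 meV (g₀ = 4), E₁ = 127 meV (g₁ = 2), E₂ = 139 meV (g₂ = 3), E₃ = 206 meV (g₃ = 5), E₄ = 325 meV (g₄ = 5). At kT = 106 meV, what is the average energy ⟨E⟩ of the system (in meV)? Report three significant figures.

108 meV

Eᵢ/kT = 0.43962, 1.1981, 1.3113, 1.9434, 3.0660.
Z = Σ gᵢe^(−Eᵢ/kT) = 4·e^(−0.43962) + 2·e^(−1.1981) + 3·e^(−1.3113) + 5·e^(−1.9434) + 5·e^(−3.0660) = 2.5771 + 0.60353 + 0.80841 + 0.71608 + 0.23304 = 4.9382.
⟨E⟩ = Σ Eᵢ gᵢe^(−Eᵢ/kT) / Z = (46.6·2.5771 + 127·0.60353 + 139·0.80841 + 206·0.71608 + 325·0.23304) / 4.9382 = 108 meV.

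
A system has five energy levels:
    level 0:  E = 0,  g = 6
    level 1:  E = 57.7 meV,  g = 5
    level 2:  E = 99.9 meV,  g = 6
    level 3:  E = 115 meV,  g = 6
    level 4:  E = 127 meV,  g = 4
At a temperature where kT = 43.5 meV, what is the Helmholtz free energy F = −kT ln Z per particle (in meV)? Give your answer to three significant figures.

-93.5 meV

Eᵢ/kT = 0, 1.3264, 2.2966, 2.6437, 2.9195.
Z = Σ gᵢe^(−Eᵢ/kT) = 6·e^(−0) + 5·e^(−1.3264) + 6·e^(−2.2966) + 6·e^(−2.6437) + 4·e^(−2.9195) = 6.0000 + 1.3272 + 0.60360 + 0.42659 + 0.21584 = 8.5732.
F = −kT ln Z = −43.5 × ln(8.5732) = −43.5 × 2.1486 = -93.5 meV.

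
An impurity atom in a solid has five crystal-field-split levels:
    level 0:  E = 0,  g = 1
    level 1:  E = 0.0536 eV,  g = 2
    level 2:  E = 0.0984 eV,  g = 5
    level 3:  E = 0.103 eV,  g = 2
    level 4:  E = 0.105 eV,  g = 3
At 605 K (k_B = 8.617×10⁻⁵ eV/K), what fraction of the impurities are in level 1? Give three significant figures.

k_BT = 8.617×10⁻⁵ × 605 K = 0.052133 eV.
Eᵢ/kT = 0, 1.0281, 1.8875, 1.9757, 2.0141.
Z = Σ gᵢe^(−Eᵢ/kT) = 1·e^(−0) + 2·e^(−1.0281) + 5·e^(−1.8875) + 2·e^(−1.9757) + 3·e^(−2.0141) = 1.0000 + 0.71537 + 0.75725 + 0.27733 + 0.40032 = 3.1503.
P₁ = g₁ e^(−E₁/kT) / Z = 0.71537/3.1503 = 0.227.

0.227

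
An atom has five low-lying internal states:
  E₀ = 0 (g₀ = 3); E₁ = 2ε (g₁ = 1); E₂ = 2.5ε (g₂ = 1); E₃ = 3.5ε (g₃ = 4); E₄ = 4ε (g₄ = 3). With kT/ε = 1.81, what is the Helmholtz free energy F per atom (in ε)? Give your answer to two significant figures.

-2.7 ε

Eᵢ/kT = 0, 1.105, 1.381, 1.934, 2.210.
Z = Σ gᵢe^(−Eᵢ/kT) = 3·e^(−0) + 1·e^(−1.105) + 1·e^(−1.381) + 4·e^(−1.934) + 3·e^(−2.210) = 3.000 + 0.3312 + 0.2513 + 0.5783 + 0.3291 = 4.490.
F = −kT ln Z = −1.81 × ln(4.490) = −1.81 × 1.502 = -2.7 ε.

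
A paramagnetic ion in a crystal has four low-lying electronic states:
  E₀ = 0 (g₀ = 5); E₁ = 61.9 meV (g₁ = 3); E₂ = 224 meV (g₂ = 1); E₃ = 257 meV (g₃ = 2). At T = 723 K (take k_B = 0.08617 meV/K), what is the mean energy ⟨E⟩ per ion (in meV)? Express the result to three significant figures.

13.5 meV

k_BT = 0.08617 × 723 K = 62.301 meV.
Eᵢ/kT = 0, 0.99356, 3.5954, 4.1251.
Z = Σ gᵢe^(−Eᵢ/kT) = 5·e^(−0) + 3·e^(−0.99356) + 1·e^(−3.5954) + 2·e^(−4.1251) = 5.0000 + 1.1108 + 0.027450 + 0.032324 = 6.1706.
⟨E⟩ = Σ Eᵢ gᵢe^(−Eᵢ/kT) / Z = (0·5.0000 + 61.9·1.1108 + 224·0.027450 + 257·0.032324) / 6.1706 = 13.5 meV.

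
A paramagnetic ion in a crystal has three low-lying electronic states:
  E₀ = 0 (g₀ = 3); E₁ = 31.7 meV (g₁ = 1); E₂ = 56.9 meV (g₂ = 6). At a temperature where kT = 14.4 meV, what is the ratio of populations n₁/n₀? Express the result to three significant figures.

0.0369

n₁/n₀ = (g₁/g₀) exp[−(E₁−E₀)/kT] = (1/3) × exp(−(31.7 meV)/(14.4 meV)) = (1/3) × exp(-2.2014) = 0.0369.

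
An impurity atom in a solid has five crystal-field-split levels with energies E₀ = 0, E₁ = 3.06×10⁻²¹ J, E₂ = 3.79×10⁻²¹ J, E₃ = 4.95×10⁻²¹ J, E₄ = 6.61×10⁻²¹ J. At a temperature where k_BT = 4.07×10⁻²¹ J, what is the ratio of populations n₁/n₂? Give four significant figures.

n₁/n₂ = exp[−(E₁−E₂)/kT] = exp(−(-0.73 ×10⁻²¹ J)/(4.07 ×10⁻²¹ J)) = exp(0.179361) = 1.196.

1.196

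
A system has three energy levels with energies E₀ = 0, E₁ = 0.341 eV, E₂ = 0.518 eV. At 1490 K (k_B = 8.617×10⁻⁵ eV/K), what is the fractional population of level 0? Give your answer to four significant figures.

0.9192

k_BT = 8.617×10⁻⁵ × 1490 K = 0.128393 eV.
Eᵢ/kT = 0, 2.65591, 4.03449.
Z = Σ e^(−Eᵢ/kT) = e^(−0) + e^(−2.65591) + e^(−4.03449) = 1.00000 + 0.0702349 + 0.0176947 = 1.08793.
P₀ = e^(−E₀/kT) / Z = 1.00000/1.08793 = 0.9192.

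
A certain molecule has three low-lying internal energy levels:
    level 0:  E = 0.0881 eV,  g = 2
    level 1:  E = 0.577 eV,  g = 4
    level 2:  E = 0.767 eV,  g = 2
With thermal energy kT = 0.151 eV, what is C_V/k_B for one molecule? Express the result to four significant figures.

0.8842

Eᵢ/kT = 0.583444, 3.82119, 5.07947.
Z = Σ gᵢe^(−Eᵢ/kT) = 2·e^(−0.583444) + 4·e^(−3.82119) + 2·e^(−5.07947) = 1.11595 + 0.0876069 + 0.0124464 = 1.21600.
⟨E⟩ = 0.130272 eV, ⟨E²⟩ = 0.0371304 eV².
C_V/k_B = (⟨E²⟩ − ⟨E⟩²)/(kT)² = (0.0371304 − 0.0169708)/0.0228010 = 0.8842.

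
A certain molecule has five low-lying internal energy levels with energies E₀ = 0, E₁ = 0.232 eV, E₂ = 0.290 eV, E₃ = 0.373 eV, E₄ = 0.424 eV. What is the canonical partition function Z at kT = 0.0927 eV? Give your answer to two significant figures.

Z = 1.2

Eᵢ/kT = 0, 2.503, 3.128, 4.024, 4.574.
Z = Σ e^(−Eᵢ/kT) = e^(−0) + e^(−2.503) + e^(−3.128) + e^(−4.024) + e^(−4.574) = 1.000 + 0.08184 + 0.04381 + 0.01788 + 0.01032 = 1.154.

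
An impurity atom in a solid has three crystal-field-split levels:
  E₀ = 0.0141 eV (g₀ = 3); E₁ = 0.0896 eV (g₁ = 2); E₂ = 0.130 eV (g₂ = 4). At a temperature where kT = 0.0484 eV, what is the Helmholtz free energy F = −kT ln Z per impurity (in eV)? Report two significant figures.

-0.050 eV

Eᵢ/kT = 0.2913, 1.851, 2.686.
Z = Σ gᵢe^(−Eᵢ/kT) = 3·e^(−0.2913) + 2·e^(−1.851) + 4·e^(−2.686) = 2.242 + 0.3142 + 0.2726 = 2.829.
F = −kT ln Z = −0.0484 × ln(2.829) = −0.0484 × 1.040 = -0.050 eV.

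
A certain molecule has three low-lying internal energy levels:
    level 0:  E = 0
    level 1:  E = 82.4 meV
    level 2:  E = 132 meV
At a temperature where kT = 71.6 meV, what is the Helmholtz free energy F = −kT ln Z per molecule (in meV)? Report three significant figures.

-27.8 meV

Eᵢ/kT = 0, 1.1508, 1.8436.
Z = Σ e^(−Eᵢ/kT) = e^(−0) + e^(−1.1508) + e^(−1.8436) = 1.0000 + 0.31638 + 0.15825 = 1.4746.
F = −kT ln Z = −71.6 × ln(1.4746) = −71.6 × 0.38839 = -27.8 meV.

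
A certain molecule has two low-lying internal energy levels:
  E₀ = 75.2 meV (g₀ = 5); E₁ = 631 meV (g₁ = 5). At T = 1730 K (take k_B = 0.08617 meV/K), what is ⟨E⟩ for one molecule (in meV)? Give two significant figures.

88 meV

k_BT = 0.08617 × 1730 K = 149.1 meV.
Eᵢ/kT = 0.5044, 4.232.
Z = Σ gᵢe^(−Eᵢ/kT) = 5·e^(−0.5044) + 5·e^(−4.232) = 3.019 + 0.07262 = 3.092.
⟨E⟩ = Σ Eᵢ gᵢe^(−Eᵢ/kT) / Z = (75.2·3.019 + 631·0.07262) / 3.092 = 88 meV.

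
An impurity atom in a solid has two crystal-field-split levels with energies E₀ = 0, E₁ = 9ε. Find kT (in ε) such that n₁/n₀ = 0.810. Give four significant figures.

42.71 ε

n₁/n₀ = exp[−(E₁−E₀)/kT] = 0.810.
⇒ (E₁−E₀)/kT = ln(1/0.810) = ln(1.23457) = 0.210723.
kT = 9ε / 0.210723 = 42.71 ε.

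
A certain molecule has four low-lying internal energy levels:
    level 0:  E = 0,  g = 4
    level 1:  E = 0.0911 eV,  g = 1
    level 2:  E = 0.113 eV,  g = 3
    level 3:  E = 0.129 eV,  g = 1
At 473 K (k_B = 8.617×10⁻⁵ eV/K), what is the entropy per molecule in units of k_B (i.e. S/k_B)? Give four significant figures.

1.673

k_BT = 8.617×10⁻⁵ × 473 K = 0.0407584 eV.
Eᵢ/kT = 0, 2.23512, 2.77243, 3.16499.
Z = Σ gᵢe^(−Eᵢ/kT) = 4·e^(−0) + 1·e^(−2.23512) + 3·e^(−2.77243) + 1·e^(−3.16499) = 4.00000 + 0.106979 + 0.187530 + 0.0422146 = 4.33672.
⟨E⟩ = Σ EᵢPᵢ = 0.00838937 eV.
S/k_B = ln Z + ⟨E⟩/kT = ln(4.33672) + 0.00838937/0.0407584 = 1.46712 + 0.205832 = 1.673.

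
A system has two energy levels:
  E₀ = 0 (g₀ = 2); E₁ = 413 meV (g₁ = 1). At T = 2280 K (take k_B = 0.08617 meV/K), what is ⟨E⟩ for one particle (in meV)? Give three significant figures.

23.8 meV

k_BT = 0.08617 × 2280 K = 196.47 meV.
Eᵢ/kT = 0, 2.1021.
Z = Σ gᵢe^(−Eᵢ/kT) = 2·e^(−0) + 1·e^(−2.1021) = 2.0000 + 0.12220 = 2.1222.
⟨E⟩ = Σ Eᵢ gᵢe^(−Eᵢ/kT) / Z = (0·2.0000 + 413·0.12220) / 2.1222 = 23.8 meV.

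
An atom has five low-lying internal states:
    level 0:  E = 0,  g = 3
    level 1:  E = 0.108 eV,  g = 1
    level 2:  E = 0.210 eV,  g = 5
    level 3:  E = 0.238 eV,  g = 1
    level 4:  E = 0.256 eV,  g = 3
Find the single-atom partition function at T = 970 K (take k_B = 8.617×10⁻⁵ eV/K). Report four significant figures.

Z = 3.878

k_BT = 8.617×10⁻⁵ × 970 K = 0.0835849 eV.
Eᵢ/kT = 0, 1.29210, 2.51242, 2.84740, 3.06275.
Z = Σ gᵢe^(−Eᵢ/kT) = 3·e^(−0) + 1·e^(−1.29210) + 5·e^(−2.51242) + 1·e^(−2.84740) + 3·e^(−3.06275) = 3.00000 + 0.274693 + 0.405359 + 0.0579949 + 0.140277 = 3.87832.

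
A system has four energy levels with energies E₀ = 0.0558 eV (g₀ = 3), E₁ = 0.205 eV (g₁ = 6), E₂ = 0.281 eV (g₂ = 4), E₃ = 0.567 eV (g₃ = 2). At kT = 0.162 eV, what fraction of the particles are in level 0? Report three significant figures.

Eᵢ/kT = 0.34444, 1.2654, 1.7346, 3.5000.
Z = Σ gᵢe^(−Eᵢ/kT) = 3·e^(−0.34444) + 6·e^(−1.2654) + 4·e^(−1.7346) + 2·e^(−3.5000) = 2.1259 + 1.6928 + 0.70588 + 0.060395 = 4.5850.
P₀ = g₀ e^(−E₀/kT) / Z = 2.1259/4.5850 = 0.464.

0.464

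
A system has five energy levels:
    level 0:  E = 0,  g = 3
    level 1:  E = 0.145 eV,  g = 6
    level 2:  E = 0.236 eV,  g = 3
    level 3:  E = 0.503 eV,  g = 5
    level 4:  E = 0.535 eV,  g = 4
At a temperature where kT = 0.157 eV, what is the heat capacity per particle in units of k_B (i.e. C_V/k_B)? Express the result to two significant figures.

0.67

Eᵢ/kT = 0, 0.9236, 1.503, 3.204, 3.408.
Z = Σ gᵢe^(−Eᵢ/kT) = 3·e^(−0) + 6·e^(−0.9236) + 3·e^(−1.503) + 5·e^(−3.204) + 4·e^(−3.408) = 3.000 + 2.383 + 0.6674 + 0.2030 + 0.1324 = 6.386.
⟨E⟩ = 0.1059 eV, ⟨E²⟩ = 0.02764 eV².
C_V/k_B = (⟨E²⟩ − ⟨E⟩²)/(kT)² = (0.02764 − 0.01121)/0.02465 = 0.67.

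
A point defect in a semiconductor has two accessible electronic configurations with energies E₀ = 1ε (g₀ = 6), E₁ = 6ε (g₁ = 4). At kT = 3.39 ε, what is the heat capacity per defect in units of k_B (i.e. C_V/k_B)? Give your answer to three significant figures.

Eᵢ/kT = 0.29499, 1.7699.
Z = Σ gᵢe^(−Eᵢ/kT) = 6·e^(−0.29499) + 4·e^(−1.7699) = 4.4672 + 0.68140 = 5.1486.
⟨E⟩ = 1.6617 ε, ⟨E²⟩ = 5.6321 ε².
C_V/k_B = (⟨E²⟩ − ⟨E⟩²)/(kT)² = (5.6321 − 2.7612)/11.492 = 0.250.

0.250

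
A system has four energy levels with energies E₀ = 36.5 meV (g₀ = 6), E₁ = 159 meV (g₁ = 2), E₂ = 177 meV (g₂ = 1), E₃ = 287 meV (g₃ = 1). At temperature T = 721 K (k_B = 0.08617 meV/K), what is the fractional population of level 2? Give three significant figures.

0.0163

k_BT = 0.08617 × 721 K = 62.129 meV.
Eᵢ/kT = 0.58749, 2.5592, 2.8489, 4.6194.
Z = Σ gᵢe^(−Eᵢ/kT) = 6·e^(−0.58749) + 2·e^(−2.5592) + 1·e^(−2.8489) + 1·e^(−4.6194) = 3.3343 + 0.15473 + 0.057908 + 0.0098587 = 3.5568.
P₂ = g₂ e^(−E₂/kT) / Z = 0.057908/3.5568 = 0.0163.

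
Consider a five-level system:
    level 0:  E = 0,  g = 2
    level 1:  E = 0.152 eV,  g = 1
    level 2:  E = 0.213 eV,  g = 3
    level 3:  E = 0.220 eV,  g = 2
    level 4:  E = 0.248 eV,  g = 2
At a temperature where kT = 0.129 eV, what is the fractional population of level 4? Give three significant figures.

0.0826

Eᵢ/kT = 0, 1.1783, 1.6512, 1.7054, 1.9225.
Z = Σ gᵢe^(−Eᵢ/kT) = 2·e^(−0) + 1·e^(−1.1783) + 3·e^(−1.6512) + 2·e^(−1.7054) + 2·e^(−1.9225) = 2.0000 + 0.30780 + 0.57546 + 0.36340 + 0.29248 = 3.5391.
P₄ = g₄ e^(−E₄/kT) / Z = 0.29248/3.5391 = 0.0826.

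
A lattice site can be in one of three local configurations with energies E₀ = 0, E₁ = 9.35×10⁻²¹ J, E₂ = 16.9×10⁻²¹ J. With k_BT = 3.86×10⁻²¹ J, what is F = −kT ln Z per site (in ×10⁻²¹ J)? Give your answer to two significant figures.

-0.37 ×10⁻²¹ J

Eᵢ/kT = 0, 2.422, 4.378.
Z = Σ e^(−Eᵢ/kT) = e^(−0) + e^(−2.422) + e^(−4.378) = 1.000 + 0.08874 + 0.01255 = 1.101.
F = −kT ln Z = −3.86 × ln(1.101) = −3.86 × 0.09622 = -0.37 ×10⁻²¹ J.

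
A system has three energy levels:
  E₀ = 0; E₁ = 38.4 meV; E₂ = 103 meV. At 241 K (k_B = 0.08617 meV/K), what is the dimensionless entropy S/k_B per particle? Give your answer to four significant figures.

0.4320

k_BT = 0.08617 × 241 K = 20.7670 meV.
Eᵢ/kT = 0, 1.84909, 4.95979.
Z = Σ e^(−Eᵢ/kT) = e^(−0) + e^(−1.84909) + e^(−4.95979) = 1.00000 + 0.157380 + 0.00701440 = 1.16439.
⟨E⟩ = Σ EᵢPᵢ = 5.81066 meV.
S/k_B = ln Z + ⟨E⟩/kT = ln(1.16439) + 5.81066/20.7670 = 0.152197 + 0.279803 = 0.4320.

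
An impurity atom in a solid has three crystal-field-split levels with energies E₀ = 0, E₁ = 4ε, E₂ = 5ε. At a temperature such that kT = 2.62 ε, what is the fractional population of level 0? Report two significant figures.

Eᵢ/kT = 0, 1.527, 1.908.
Z = Σ e^(−Eᵢ/kT) = e^(−0) + e^(−1.527) + e^(−1.908) = 1.000 + 0.2172 + 0.1484 = 1.366.
P₀ = e^(−E₀/kT) / Z = 1.000/1.366 = 0.73.

0.73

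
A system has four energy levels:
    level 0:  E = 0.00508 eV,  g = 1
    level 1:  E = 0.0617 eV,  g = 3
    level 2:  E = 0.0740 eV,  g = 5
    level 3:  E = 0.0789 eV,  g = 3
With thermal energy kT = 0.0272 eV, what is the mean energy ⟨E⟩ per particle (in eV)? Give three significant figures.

Eᵢ/kT = 0.18676, 2.2684, 2.7206, 2.9007.
Z = Σ gᵢe^(−Eᵢ/kT) = 1·e^(−0.18676) + 3·e^(−2.2684) + 5·e^(−2.7206) + 3·e^(−2.9007) = 0.82964 + 0.31043 + 0.32918 + 0.16495 = 1.6342.
⟨E⟩ = Σ Eᵢ gᵢe^(−Eᵢ/kT) / Z = (0.00508·0.82964 + 0.0617·0.31043 + 0.0740·0.32918 + 0.0789·0.16495) / 1.6342 = 0.0372 eV.

0.0372 eV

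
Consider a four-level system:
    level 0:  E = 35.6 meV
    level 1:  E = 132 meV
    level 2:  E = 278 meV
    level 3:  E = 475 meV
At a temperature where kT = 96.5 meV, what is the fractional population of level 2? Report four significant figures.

Eᵢ/kT = 0.368912, 1.36788, 2.88083, 4.92228.
Z = Σ e^(−Eᵢ/kT) = e^(−0.368912) + e^(−1.36788) + e^(−2.88083) + e^(−4.92228) = 0.691486 + 0.254646 + 0.0560882 + 0.00728251 = 1.00950.
P₂ = e^(−E₂/kT) / Z = 0.0560882/1.00950 = 0.05556.

0.05556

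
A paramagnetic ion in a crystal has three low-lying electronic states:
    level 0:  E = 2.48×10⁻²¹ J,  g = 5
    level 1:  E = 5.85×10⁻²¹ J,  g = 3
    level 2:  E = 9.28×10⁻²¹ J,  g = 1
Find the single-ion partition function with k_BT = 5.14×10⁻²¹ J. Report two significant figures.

Eᵢ/kT = 0.4825, 1.138, 1.805.
Z = Σ gᵢe^(−Eᵢ/kT) = 5·e^(−0.4825) + 3·e^(−1.138) + 1·e^(−1.805) = 3.086 + 0.9614 + 0.1645 = 4.212.

Z = 4.2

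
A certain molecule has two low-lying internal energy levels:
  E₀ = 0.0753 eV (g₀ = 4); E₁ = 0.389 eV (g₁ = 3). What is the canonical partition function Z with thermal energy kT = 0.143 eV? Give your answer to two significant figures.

Z = 2.6

Eᵢ/kT = 0.5266, 2.720.
Z = Σ gᵢe^(−Eᵢ/kT) = 4·e^(−0.5266) + 3·e^(−2.720) = 2.362 + 0.1976 = 2.560.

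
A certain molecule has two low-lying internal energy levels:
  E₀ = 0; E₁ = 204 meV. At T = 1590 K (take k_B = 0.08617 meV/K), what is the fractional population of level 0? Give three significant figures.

k_BT = 0.08617 × 1590 K = 137.01 meV.
Eᵢ/kT = 0, 1.4889.
Z = Σ e^(−Eᵢ/kT) = e^(−0) + e^(−1.4889) = 1.0000 + 0.22562 = 1.2256.
P₀ = e^(−E₀/kT) / Z = 1.0000/1.2256 = 0.816.

0.816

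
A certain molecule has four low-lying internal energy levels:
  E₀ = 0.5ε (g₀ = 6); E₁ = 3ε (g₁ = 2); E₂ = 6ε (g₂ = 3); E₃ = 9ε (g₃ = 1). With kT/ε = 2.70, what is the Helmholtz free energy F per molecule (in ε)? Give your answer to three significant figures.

Eᵢ/kT = 0.18519, 1.1111, 2.2222, 3.3333.
Z = Σ gᵢe^(−Eᵢ/kT) = 6·e^(−0.18519) + 2·e^(−1.1111) + 3·e^(−2.2222) + 1·e^(−3.3333) = 4.9857 + 0.65839 + 0.32511 + 0.035675 = 6.0049.
F = −kT ln Z = −2.70 × ln(6.0049) = −2.70 × 1.7926 = -4.84 ε.

-4.84 ε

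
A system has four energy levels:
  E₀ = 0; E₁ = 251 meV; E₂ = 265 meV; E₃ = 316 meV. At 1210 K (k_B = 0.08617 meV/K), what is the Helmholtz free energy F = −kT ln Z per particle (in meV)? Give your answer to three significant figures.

-20.5 meV

k_BT = 0.08617 × 1210 K = 104.27 meV.
Eᵢ/kT = 0, 2.4072, 2.5415, 3.0306.
Z = Σ e^(−Eᵢ/kT) = e^(−0) + e^(−2.4072) + e^(−2.5415) + e^(−3.0306) = 1.0000 + 0.090067 + 0.078748 + 0.048287 = 1.2171.
F = −kT ln Z = −104.27 × ln(1.2171) = −104.27 × 0.19647 = -20.5 meV.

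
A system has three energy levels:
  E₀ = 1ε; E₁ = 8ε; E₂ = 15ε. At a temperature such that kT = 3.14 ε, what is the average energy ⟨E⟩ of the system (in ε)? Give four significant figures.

Eᵢ/kT = 0.318471, 2.54777, 4.77707.
Z = Σ e^(−Eᵢ/kT) = e^(−0.318471) + e^(−2.54777) + e^(−4.77707) = 0.727260 + 0.0782560 + 0.00842064 = 0.813937.
⟨E⟩ = Σ Eᵢ e^(−Eᵢ/kT) / Z = (1·0.727260 + 8·0.0782560 + 15·0.00842064) / 0.813937 = 1.818 ε.

1.818 ε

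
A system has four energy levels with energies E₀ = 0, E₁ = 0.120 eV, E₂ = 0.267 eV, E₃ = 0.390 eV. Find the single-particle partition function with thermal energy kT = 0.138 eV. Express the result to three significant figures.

Eᵢ/kT = 0, 0.86957, 1.9348, 2.8261.
Z = Σ e^(−Eᵢ/kT) = e^(−0) + e^(−0.86957) + e^(−1.9348) + e^(−2.8261) = 1.0000 + 0.41913 + 0.14445 + 0.059243 = 1.6228.

Z = 1.62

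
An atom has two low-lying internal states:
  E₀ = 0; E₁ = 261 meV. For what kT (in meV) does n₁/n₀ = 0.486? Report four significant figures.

361.7 meV

n₁/n₀ = exp[−(E₁−E₀)/kT] = 0.486.
⇒ (E₁−E₀)/kT = ln(1/0.486) = ln(2.05761) = 0.721545.
kT = 261 meV / 0.721545 = 361.7 meV.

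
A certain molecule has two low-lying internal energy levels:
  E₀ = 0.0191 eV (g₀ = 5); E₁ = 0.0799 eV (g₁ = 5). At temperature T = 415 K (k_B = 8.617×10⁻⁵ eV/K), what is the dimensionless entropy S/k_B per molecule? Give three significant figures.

2.04

k_BT = 8.617×10⁻⁵ × 415 K = 0.035761 eV.
Eᵢ/kT = 0.53410, 2.2343.
Z = Σ gᵢe^(−Eᵢ/kT) = 5·e^(−0.53410) + 5·e^(−2.2343) = 2.9310 + 0.53534 = 3.4663.
⟨E⟩ = Σ EᵢPᵢ = 0.028490 eV.
S/k_B = ln Z + ⟨E⟩/kT = ln(3.4663) + 0.028490/0.035761 = 1.2431 + 0.79668 = 2.04.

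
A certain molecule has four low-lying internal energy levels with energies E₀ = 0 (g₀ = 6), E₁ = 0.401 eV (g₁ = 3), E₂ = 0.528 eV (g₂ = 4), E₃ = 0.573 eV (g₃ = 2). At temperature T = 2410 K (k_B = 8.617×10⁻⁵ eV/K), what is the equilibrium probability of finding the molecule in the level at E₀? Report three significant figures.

k_BT = 8.617×10⁻⁵ × 2410 K = 0.20767 eV.
Eᵢ/kT = 0, 1.9309, 2.5425, 2.7592.
Z = Σ gᵢe^(−Eᵢ/kT) = 6·e^(−0) + 3·e^(−1.9309) + 4·e^(−2.5425) + 2·e^(−2.7592) = 6.0000 + 0.43505 + 0.31468 + 0.12668 = 6.8764.
P₀ = g₀ e^(−E₀/kT) / Z = 6.0000/6.8764 = 0.873.

0.873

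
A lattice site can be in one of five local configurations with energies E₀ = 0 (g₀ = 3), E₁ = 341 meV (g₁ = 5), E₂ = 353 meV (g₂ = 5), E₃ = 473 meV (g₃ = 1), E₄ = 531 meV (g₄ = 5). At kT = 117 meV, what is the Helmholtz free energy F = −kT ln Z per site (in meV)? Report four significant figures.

-149.4 meV

Eᵢ/kT = 0, 2.91453, 3.01709, 4.04274, 4.53846.
Z = Σ gᵢe^(−Eᵢ/kT) = 3·e^(−0) + 5·e^(−2.91453) + 5·e^(−3.01709) + 1·e^(−4.04274) + 5·e^(−4.53846) = 3.00000 + 0.271148 + 0.244717 + 0.0175493 + 0.0534493 = 3.58686.
F = −kT ln Z = −117 × ln(3.58686) = −117 × 1.27728 = -149.4 meV.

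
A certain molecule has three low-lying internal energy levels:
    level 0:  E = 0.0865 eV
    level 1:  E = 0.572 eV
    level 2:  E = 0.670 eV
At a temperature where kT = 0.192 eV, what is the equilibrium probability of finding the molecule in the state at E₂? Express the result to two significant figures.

Eᵢ/kT = 0.4505, 2.979, 3.490.
Z = Σ e^(−Eᵢ/kT) = e^(−0.4505) + e^(−2.979) + e^(−3.490) = 0.6373 + 0.05084 + 0.03050 = 0.7186.
P₂ = e^(−E₂/kT) / Z = 0.03050/0.7186 = 0.042.

0.042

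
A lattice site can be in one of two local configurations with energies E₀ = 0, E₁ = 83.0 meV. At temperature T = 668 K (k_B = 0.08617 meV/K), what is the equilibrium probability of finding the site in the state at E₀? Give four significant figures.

0.8088

k_BT = 0.08617 × 668 K = 57.5616 meV.
Eᵢ/kT = 0, 1.44193.
Z = Σ e^(−Eᵢ/kT) = e^(−0) + e^(−1.44193) = 1.00000 + 0.236471 = 1.23647.
P₀ = e^(−E₀/kT) / Z = 1.00000/1.23647 = 0.8088.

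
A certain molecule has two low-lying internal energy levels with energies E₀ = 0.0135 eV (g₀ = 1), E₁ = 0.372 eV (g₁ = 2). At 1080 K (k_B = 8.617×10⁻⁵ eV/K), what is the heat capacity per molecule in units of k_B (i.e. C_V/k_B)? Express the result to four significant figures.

k_BT = 8.617×10⁻⁵ × 1080 K = 0.0930636 eV.
Eᵢ/kT = 0.145062, 3.99727.
Z = Σ gᵢe^(−Eᵢ/kT) = 1·e^(−0.145062) + 2·e^(−3.99727) = 0.864969 + 0.0367314 = 0.901700.
⟨E⟩ = 0.0281038 eV, ⟨E²⟩ = 0.00581200 eV².
C_V/k_B = (⟨E²⟩ − ⟨E⟩²)/(kT)² = (0.00581200 − 0.000789824)/0.00866083 = 0.5799.

0.5799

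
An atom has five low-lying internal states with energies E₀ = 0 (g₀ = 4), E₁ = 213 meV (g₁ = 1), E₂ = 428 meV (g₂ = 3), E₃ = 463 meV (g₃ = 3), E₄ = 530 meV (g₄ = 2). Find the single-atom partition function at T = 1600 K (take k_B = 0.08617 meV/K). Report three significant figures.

Z = 4.50

k_BT = 0.08617 × 1600 K = 137.87 meV.
Eᵢ/kT = 0, 1.5449, 3.1044, 3.3582, 3.8442.
Z = Σ gᵢe^(−Eᵢ/kT) = 4·e^(−0) + 1·e^(−1.5449) + 3·e^(−3.1044) + 3·e^(−3.3582) + 2·e^(−3.8442) = 4.0000 + 0.21333 + 0.13455 + 0.10439 + 0.042807 = 4.4951.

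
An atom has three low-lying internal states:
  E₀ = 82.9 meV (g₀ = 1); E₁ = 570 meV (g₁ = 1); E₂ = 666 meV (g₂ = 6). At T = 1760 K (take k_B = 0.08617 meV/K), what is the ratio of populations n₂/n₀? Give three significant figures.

k_BT = 0.08617 × 1760 K = 151.66 meV.
n₂/n₀ = (g₂/g₀) exp[−(E₂−E₀)/kT] = (6/1) × exp(−(583.1 meV)/(151.66 meV)) = (6/1) × exp(-3.8448) = 0.128.

0.128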